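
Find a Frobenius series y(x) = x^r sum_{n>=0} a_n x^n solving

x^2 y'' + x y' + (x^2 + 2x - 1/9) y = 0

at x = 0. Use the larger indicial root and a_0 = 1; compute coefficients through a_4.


Write in Frobenius form y'' + (p(x)/x) y' + (q(x)/x^2) y = 0:
  p(x) = 1,  q(x) = x^2 + 2x - 1/9.
Indicial equation: r(r-1) + (1) r + (-1/9) = 0 -> roots r_1 = 1/3, r_2 = -1/3.
Take r = r_1 = 1/3. Let y(x) = x^r sum_{n>=0} a_n x^n with a_0 = 1.
Substitute y = x^r sum a_n x^n and match x^{r+n}. The recurrence is
  D(n) a_n + 2 a_{n-1} + 1 a_{n-2} = 0,  where D(n) = (r+n)(r+n-1) + (1)(r+n) + (-1/9).
  a_n = [-2 a_{n-1} - 1 a_{n-2}] / D(n).
Since the indicial polynomial factors as (r - r_1)(r - r_2), D(n) = (r_1 + n - r_1)(r_1 + n - r_2) = n(n + 2/3).
Evaluating step by step (a_0 = 1):
  n = 1: D(1) = 1(1 + 2/3) = 5/3; numerator = -2(1) = -2; a_1 = (-2)/(5/3) = -6/5
  n = 2: D(2) = 2(2 + 2/3) = 16/3; numerator = -2(-6/5) - 1(1) = 7/5; a_2 = (7/5)/(16/3) = 21/80
  n = 3: D(3) = 3(3 + 2/3) = 11; numerator = -2(21/80) - 1(-6/5) = 27/40; a_3 = (27/40)/(11) = 27/440
  n = 4: D(4) = 4(4 + 2/3) = 56/3; numerator = -2(27/440) - 1(21/80) = -339/880; a_4 = (-339/880)/(56/3) = -1017/49280

r = 1/3; a_0 = 1; a_1 = -6/5; a_2 = 21/80; a_3 = 27/440; a_4 = -1017/49280


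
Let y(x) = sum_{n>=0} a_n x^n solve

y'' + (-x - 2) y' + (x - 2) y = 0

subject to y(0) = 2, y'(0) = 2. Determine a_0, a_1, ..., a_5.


Ansatz: y(x) = sum_{n>=0} a_n x^n, so y'(x) = sum_{n>=1} n a_n x^(n-1) and y''(x) = sum_{n>=2} n(n-1) a_n x^(n-2).
Substitute into P(x) y'' + Q(x) y' + R(x) y = 0 with P(x) = 1, Q(x) = -x - 2, R(x) = x - 2, and match powers of x.
Initial conditions: a_0 = 2, a_1 = 2.
Setting the coefficient of each power of x to zero and solving order by order (substituting the coefficients already found):
  x^0: 2 a_2 - 2 a_1 - 2 a_0 = 0  ->  2 a_2 = 2 a_1 + 2 a_0 = 8  ->  a_2 = 4
  x^1: 6 a_3 - 4 a_2 - 3 a_1 + a_0 = 0  ->  6 a_3 = 4 a_2 + 3 a_1 - a_0 = 20  ->  a_3 = 10/3
  x^2: 12 a_4 - 6 a_3 - 4 a_2 + a_1 = 0  ->  12 a_4 = 6 a_3 + 4 a_2 - a_1 = 34  ->  a_4 = 17/6
  x^3: 20 a_5 - 8 a_4 - 5 a_3 + a_2 = 0  ->  20 a_5 = 8 a_4 + 5 a_3 - a_2 = 106/3  ->  a_5 = 53/30
Truncated series: y(x) = 2 + 2 x + 4 x^2 + (10/3) x^3 + (17/6) x^4 + (53/30) x^5 + O(x^6).

a_0 = 2; a_1 = 2; a_2 = 4; a_3 = 10/3; a_4 = 17/6; a_5 = 53/30


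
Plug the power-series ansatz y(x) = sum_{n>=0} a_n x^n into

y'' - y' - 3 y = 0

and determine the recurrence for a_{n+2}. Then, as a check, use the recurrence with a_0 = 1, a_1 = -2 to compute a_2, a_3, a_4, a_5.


Substitute y = sum_n a_n x^n.
y''(x) has coefficient (n+2)(n+1) a_{n+2} at x^n;
-y'(x) has coefficient -(n+1) a_{n+1} at x^n;
-3 y(x) has coefficient -3 a_n at x^n.
Matching x^n: (n+2)(n+1) a_{n+2} - (n+1) a_{n+1} - 3 a_n = 0.
Thus a_{n+2} = [(n+1) a_{n+1} + 3 a_n] / ((n+1)(n+2)).

Check with a_0 = 1, a_1 = -2 (apply the recurrence for n = 0, 1, 2, 3): a_0 = 1, a_1 = -2, a_2 = 1/2, a_3 = -5/6, a_4 = -1/12, a_5 = -17/120.

a_(n+2) = [(n+1) a_(n+1) + 3 a_n] / ((n+1)(n+2)); check: a_0 = 1, a_1 = -2, a_2 = 1/2, a_3 = -5/6, a_4 = -1/12, a_5 = -17/120


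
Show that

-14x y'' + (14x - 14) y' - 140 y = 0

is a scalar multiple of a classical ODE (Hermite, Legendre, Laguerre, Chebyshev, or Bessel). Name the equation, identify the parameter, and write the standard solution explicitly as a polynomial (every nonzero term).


All three coefficients share the factor -14; dividing through by -14 gives  x y'' + (1 - x) y' + 10 y = 0.
This matches the Laguerre equation x y'' + (1 - x) y' + n y = 0 with n = 10; the polynomial solution is L_10(x).
With y = sum_k a_k x^k, matching x^k gives (k+1)k a_{k+1} + (k+1) a_{k+1} - k a_k + n a_k = 0, i.e. (k+1)^2 a_{k+1} = (k - n) a_k = (k - 10) a_k. The right side vanishes at k = 10, so the series terminates at degree 10.
Standard normalization L_n(0) = 1 gives a_0 = 1. Work upward with a_{k+1} = (k - 10) a_k / (k+1)^2:
  a_1 = (0 - 10)(1) / 1^2 = -10/1 = -10
  a_2 = (1 - 10)(-10) / 2^2 = 90/4 = 45/2
  a_3 = (2 - 10)(45/2) / 3^2 = -180/9 = -20
  a_4 = (3 - 10)(-20) / 4^2 = 140/16 = 35/4
  a_5 = (4 - 10)(35/4) / 5^2 = (-105/2)/25 = -21/10
  a_6 = (5 - 10)(-21/10) / 6^2 = (21/2)/36 = 7/24
  a_7 = (6 - 10)(7/24) / 7^2 = (-7/6)/49 = -1/42
  a_8 = (7 - 10)(-1/42) / 8^2 = (1/14)/64 = 1/896
  a_9 = (8 - 10)(1/896) / 9^2 = (-1/448)/81 = -1/36288
  a_10 = (9 - 10)(-1/36288) / 10^2 = (1/36288)/100 = 1/3628800
Hence L_10(x) = x^10/3628800 - x^9/36288 + x^8/896 - x^7/42 + 7 x^6/24 - 21 x^5/10 + 35 x^4/4 - 20 x^3 + 45 x^2/2 - 10 x + 1.

L_10(x); series = x^10/3628800 - x^9/36288 + x^8/896 - x^7/42 + 7 x^6/24 - 21 x^5/10 + 35 x^4/4 - 20 x^3 + 45 x^2/2 - 10 x + 1


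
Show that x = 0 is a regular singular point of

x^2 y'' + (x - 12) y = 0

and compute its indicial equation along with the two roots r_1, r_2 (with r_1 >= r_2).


Divide by x^2 to reach normal form y'' + P_1(x) y' + P_2(x) y = 0 with P_1(x) = 0 and P_2(x) = 1/x - 12/x^2.
x = 0 is a singular point because the y-coefficient 1/x - 12/x^2 has a pole at x = 0.
It is a regular singular point because x P_1(x) = p(x) = 0 and x^2 P_2(x) = q(x) = x - 12 are polynomials, hence analytic at x = 0.
p(0) = 0,  q(0) = -12.
Indicial equation: r(r-1) + p(0) r + q(0) = 0, i.e. r^2 + (p(0) - 1) r + q(0) = 0, i.e. r^2 - 1 r - 12 = 0.
Discriminant: (-1)^2 - 4(-12) = 49, so r = (1 ± 7)/2.
Solving: r_1 = 4, r_2 = -3.

indicial: r^2 - 1 r - 12 = 0; roots r_1 = 4, r_2 = -3


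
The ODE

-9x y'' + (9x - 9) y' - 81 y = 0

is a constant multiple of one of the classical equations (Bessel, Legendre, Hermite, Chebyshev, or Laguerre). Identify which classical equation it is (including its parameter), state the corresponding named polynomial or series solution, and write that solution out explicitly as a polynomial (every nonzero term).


All three coefficients share the factor -9; dividing through by -9 gives  x y'' + (1 - x) y' + 9 y = 0.
This matches the Laguerre equation x y'' + (1 - x) y' + n y = 0 with n = 9; the polynomial solution is L_9(x).
With y = sum_k a_k x^k, matching x^k gives (k+1)k a_{k+1} + (k+1) a_{k+1} - k a_k + n a_k = 0, i.e. (k+1)^2 a_{k+1} = (k - n) a_k = (k - 9) a_k. The right side vanishes at k = 9, so the series terminates at degree 9.
Standard normalization L_n(0) = 1 gives a_0 = 1. Work upward with a_{k+1} = (k - 9) a_k / (k+1)^2:
  a_1 = (0 - 9)(1) / 1^2 = -9/1 = -9
  a_2 = (1 - 9)(-9) / 2^2 = 72/4 = 18
  a_3 = (2 - 9)(18) / 3^2 = -126/9 = -14
  a_4 = (3 - 9)(-14) / 4^2 = 84/16 = 21/4
  a_5 = (4 - 9)(21/4) / 5^2 = (-105/4)/25 = -21/20
  a_6 = (5 - 9)(-21/20) / 6^2 = (21/5)/36 = 7/60
  a_7 = (6 - 9)(7/60) / 7^2 = (-7/20)/49 = -1/140
  a_8 = (7 - 9)(-1/140) / 8^2 = (1/70)/64 = 1/4480
  a_9 = (8 - 9)(1/4480) / 9^2 = (-1/4480)/81 = -1/362880
Hence L_9(x) = -x^9/362880 + x^8/4480 - x^7/140 + 7 x^6/60 - 21 x^5/20 + 21 x^4/4 - 14 x^3 + 18 x^2 - 9 x + 1.

L_9(x); series = -x^9/362880 + x^8/4480 - x^7/140 + 7 x^6/60 - 21 x^5/20 + 21 x^4/4 - 14 x^3 + 18 x^2 - 9 x + 1


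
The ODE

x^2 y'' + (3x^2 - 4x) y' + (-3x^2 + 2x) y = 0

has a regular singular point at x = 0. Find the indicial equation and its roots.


Divide by x^2 to reach normal form y'' + P_1(x) y' + P_2(x) y = 0 with P_1(x) = 3 - 4/x and P_2(x) = -3 + 2/x.
x = 0 is a singular point because the y'-coefficient 3 - 4/x has a pole at x = 0 and the y-coefficient -3 + 2/x has a pole at x = 0.
It is a regular singular point because x P_1(x) = p(x) = 3x - 4 and x^2 P_2(x) = q(x) = -3x^2 + 2x are polynomials, hence analytic at x = 0.
p(0) = -4,  q(0) = 0.
Indicial equation: r(r-1) + p(0) r + q(0) = 0, i.e. r^2 + (p(0) - 1) r + q(0) = 0, i.e. r^2 - 5 r = 0.
Discriminant: (-5)^2 - 4(0) = 25, so r = (5 ± 5)/2.
Solving: r_1 = 5, r_2 = 0.

indicial: r^2 - 5 r = 0; roots r_1 = 5, r_2 = 0


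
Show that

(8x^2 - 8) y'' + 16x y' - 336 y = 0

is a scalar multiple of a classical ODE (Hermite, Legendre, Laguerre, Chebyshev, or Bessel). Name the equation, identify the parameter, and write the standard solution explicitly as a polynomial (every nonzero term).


All three coefficients share the factor -8; dividing through by -8 gives  (1 - x^2) y'' - 2x y' + 42 y = 0.
This matches the Legendre equation (1 - x^2) y'' - 2x y' + n(n+1) y = 0 (note the -2x y' term) with n(n+1) = 42, so n = 6; the polynomial solution is P_6(x).
With y = sum_k a_k x^k, matching x^k gives (k+2)(k+1) a_{k+2} = [k(k+1) - n(n+1)] a_k = (k - 6)(k + 7) a_k. The right side vanishes at k = 6, so the series with the parity of 6 terminates at degree 6.
Standard normalization (P_n(1) = 1): leading coefficient (2n)!/(2^n (n!)^2) = 479001600/(64*518400) = 231/16, so a_6 = 231/16. Work downward with a_k = (k+1)(k+2) a_{k+2} / ((k - 6)(k + 7)):
  a_4 = (5)(6)(231/16) / ((4 - 6)(4 + 7)) = (3465/8)/(-22) = -315/16
  a_2 = (3)(4)(-315/16) / ((2 - 6)(2 + 7)) = (-945/4)/(-36) = 105/16
  a_0 = (1)(2)(105/16) / ((0 - 6)(0 + 7)) = (105/8)/(-42) = -5/16
Hence P_6(x) = 231 x^6/16 - 315 x^4/16 + 105 x^2/16 - 5/16.

P_6(x); series = 231 x^6/16 - 315 x^4/16 + 105 x^2/16 - 5/16


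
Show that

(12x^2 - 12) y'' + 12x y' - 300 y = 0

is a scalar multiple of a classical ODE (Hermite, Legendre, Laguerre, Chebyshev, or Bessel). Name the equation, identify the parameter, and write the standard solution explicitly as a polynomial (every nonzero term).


All three coefficients share the factor -12; dividing through by -12 gives  (1 - x^2) y'' - x y' + 25 y = 0.
This matches the Chebyshev equation (1 - x^2) y'' - x y' + n^2 y = 0 (note the -x y' term, not -2x y') with n^2 = 25, so n = 5; the polynomial solution is T_5(x).
With y = sum_k a_k x^k, matching x^k gives (k+2)(k+1) a_{k+2} = (k^2 - n^2) a_k = (k - 5)(k + 5) a_k. The right side vanishes at k = 5, so the series with the parity of 5 terminates at degree 5.
Standard normalization: leading coefficient of T_n is 2^(n-1), so a_5 = 2^4 = 16. Work downward with a_k = (k+1)(k+2) a_{k+2} / ((k - 5)(k + 5)):
  a_3 = (4)(5)(16) / ((3 - 5)(3 + 5)) = 320/(-16) = -20
  a_1 = (2)(3)(-20) / ((1 - 5)(1 + 5)) = -120/(-24) = 5
Hence T_5(x) = 16 x^5 - 20 x^3 + 5 x.

T_5(x); series = 16 x^5 - 20 x^3 + 5 x


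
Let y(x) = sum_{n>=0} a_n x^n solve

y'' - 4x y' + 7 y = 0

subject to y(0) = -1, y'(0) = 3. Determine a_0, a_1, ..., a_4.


Ansatz: y(x) = sum_{n>=0} a_n x^n, so y'(x) = sum_{n>=1} n a_n x^(n-1) and y''(x) = sum_{n>=2} n(n-1) a_n x^(n-2).
Substitute into P(x) y'' + Q(x) y' + R(x) y = 0 with P(x) = 1, Q(x) = -4x, R(x) = 7, and match powers of x.
Initial conditions: a_0 = -1, a_1 = 3.
Setting the coefficient of each power of x to zero and solving order by order (substituting the coefficients already found):
  x^0: 2 a_2 + 7 a_0 = 0  ->  2 a_2 = -7 a_0 = 7  ->  a_2 = 7/2
  x^1: 6 a_3 + 3 a_1 = 0  ->  6 a_3 = -3 a_1 = -9  ->  a_3 = -3/2
  x^2: 12 a_4 - a_2 = 0  ->  12 a_4 = a_2 = 7/2  ->  a_4 = 7/24
Truncated series: y(x) = -1 + 3 x + (7/2) x^2 - (3/2) x^3 + (7/24) x^4 + O(x^5).

a_0 = -1; a_1 = 3; a_2 = 7/2; a_3 = -3/2; a_4 = 7/24


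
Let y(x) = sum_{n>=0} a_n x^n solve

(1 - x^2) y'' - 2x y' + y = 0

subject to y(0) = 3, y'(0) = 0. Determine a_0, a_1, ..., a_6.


Ansatz: y(x) = sum_{n>=0} a_n x^n, so y'(x) = sum_{n>=1} n a_n x^(n-1) and y''(x) = sum_{n>=2} n(n-1) a_n x^(n-2).
Substitute into P(x) y'' + Q(x) y' + R(x) y = 0 with P(x) = 1 - x^2, Q(x) = -2x, R(x) = 1, and match powers of x.
Initial conditions: a_0 = 3, a_1 = 0.
Setting the coefficient of each power of x to zero and solving order by order (substituting the coefficients already found):
  x^0: 2 a_2 + a_0 = 0  ->  2 a_2 = -a_0 = -3  ->  a_2 = -3/2
  x^1: 6 a_3 - a_1 = 0  ->  6 a_3 = a_1 = 0  ->  a_3 = 0
  x^2: 12 a_4 - 5 a_2 = 0  ->  12 a_4 = 5 a_2 = -15/2  ->  a_4 = -5/8
  x^3: 20 a_5 - 11 a_3 = 0  ->  20 a_5 = 11 a_3 = 0  ->  a_5 = 0
  x^4: 30 a_6 - 19 a_4 = 0  ->  30 a_6 = 19 a_4 = -95/8  ->  a_6 = -19/48
Truncated series: y(x) = 3 - (3/2) x^2 - (5/8) x^4 - (19/48) x^6 + O(x^7).

a_0 = 3; a_1 = 0; a_2 = -3/2; a_3 = 0; a_4 = -5/8; a_5 = 0; a_6 = -19/48


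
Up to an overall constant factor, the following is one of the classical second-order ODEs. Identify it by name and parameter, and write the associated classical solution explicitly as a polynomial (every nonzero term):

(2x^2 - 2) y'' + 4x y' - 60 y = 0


All three coefficients share the factor -2; dividing through by -2 gives  (1 - x^2) y'' - 2x y' + 30 y = 0.
This matches the Legendre equation (1 - x^2) y'' - 2x y' + n(n+1) y = 0 (note the -2x y' term) with n(n+1) = 30, so n = 5; the polynomial solution is P_5(x).
With y = sum_k a_k x^k, matching x^k gives (k+2)(k+1) a_{k+2} = [k(k+1) - n(n+1)] a_k = (k - 5)(k + 6) a_k. The right side vanishes at k = 5, so the series with the parity of 5 terminates at degree 5.
Standard normalization (P_n(1) = 1): leading coefficient (2n)!/(2^n (n!)^2) = 3628800/(32*14400) = 63/8, so a_5 = 63/8. Work downward with a_k = (k+1)(k+2) a_{k+2} / ((k - 5)(k + 6)):
  a_3 = (4)(5)(63/8) / ((3 - 5)(3 + 6)) = (315/2)/(-18) = -35/4
  a_1 = (2)(3)(-35/4) / ((1 - 5)(1 + 6)) = (-105/2)/(-28) = 15/8
Hence P_5(x) = 63 x^5/8 - 35 x^3/4 + 15 x/8.

P_5(x); series = 63 x^5/8 - 35 x^3/4 + 15 x/8


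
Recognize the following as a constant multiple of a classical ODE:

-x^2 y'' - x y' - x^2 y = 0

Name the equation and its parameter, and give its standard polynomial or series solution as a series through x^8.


All three coefficients share the factor -1; dividing through by -1 gives  x^2 y'' + x y' + x^2 y = 0.
This matches the Bessel equation x^2 y'' + x y' + (x^2 - nu^2) y = 0 with nu^2 = 0, so nu = 0; the solution bounded at x = 0 is J_0(x).
Frobenius at x = 0: indicial roots ±nu; for r = nu the recurrence k(k + 2nu) c_k = -c_{k-2} gives the standard series J_nu(x) = sum_{k>=0} (-1)^k / (k! (k+nu)!) (x/2)^(2k+nu). Evaluate the first 5 terms:
  k = 0: (-1)^0 / (0! * 0! * 2^0) x^0 = 1/(1*1*1) x^0 = (1) x^0
  k = 1: (-1)^1 / (1! * 1! * 2^2) x^2 = -1/(1*1*4) x^2 = (-1/4) x^2
  k = 2: (-1)^2 / (2! * 2! * 2^4) x^4 = 1/(2*2*16) x^4 = (1/64) x^4
  k = 3: (-1)^3 / (3! * 3! * 2^6) x^6 = -1/(6*6*64) x^6 = (-1/2304) x^6
  k = 4: (-1)^4 / (4! * 4! * 2^8) x^8 = 1/(24*24*256) x^8 = (1/147456) x^8
Hence J_0(x) = x^8/147456 - x^6/2304 + x^4/64 - x^2/4 + 1 + ....

J_0(x); series = x^8/147456 - x^6/2304 + x^4/64 - x^2/4 + 1


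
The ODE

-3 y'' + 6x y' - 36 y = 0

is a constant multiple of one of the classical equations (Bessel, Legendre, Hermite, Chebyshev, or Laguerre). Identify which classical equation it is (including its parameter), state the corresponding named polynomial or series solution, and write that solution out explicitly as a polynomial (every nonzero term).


All three coefficients share the factor -3; dividing through by -3 gives  y'' - 2x y' + 12 y = 0.
This matches the Hermite equation y'' - 2x y' + 2n y = 0 with 2n = 12, so n = 6; the polynomial solution is H_6(x).
With y = sum_k a_k x^k, matching x^k gives (k+2)(k+1) a_{k+2} = 2(k - n) a_k = 2(k - 6) a_k. The right side vanishes at k = 6, so the series with the parity of 6 terminates at degree 6.
Standard normalization: leading coefficient of H_n is 2^n, so a_6 = 2^6 = 64. Work downward with a_k = (k+1)(k+2) a_{k+2} / (2(k - n)):
  a_4 = (5)(6)(64) / (2(4 - 6)) = 1920/(-4) = -480
  a_2 = (3)(4)(-480) / (2(2 - 6)) = -5760/(-8) = 720
  a_0 = (1)(2)(720) / (2(0 - 6)) = 1440/(-12) = -120
Hence H_6(x) = 64 x^6 - 480 x^4 + 720 x^2 - 120.

H_6(x); series = 64 x^6 - 480 x^4 + 720 x^2 - 120


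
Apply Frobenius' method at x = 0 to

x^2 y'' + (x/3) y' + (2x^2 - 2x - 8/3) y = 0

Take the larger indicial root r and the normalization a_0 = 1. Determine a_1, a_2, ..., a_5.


Write in Frobenius form y'' + (p(x)/x) y' + (q(x)/x^2) y = 0:
  p(x) = 1/3,  q(x) = 2x^2 - 2x - 8/3.
Indicial equation: r(r-1) + (1/3) r + (-8/3) = 0 -> roots r_1 = 2, r_2 = -4/3.
Take r = r_1 = 2. Let y(x) = x^r sum_{n>=0} a_n x^n with a_0 = 1.
Substitute y = x^r sum a_n x^n and match x^{r+n}. The recurrence is
  D(n) a_n - 2 a_{n-1} + 2 a_{n-2} = 0,  where D(n) = (r+n)(r+n-1) + (1/3)(r+n) + (-8/3).
  a_n = [2 a_{n-1} - 2 a_{n-2}] / D(n).
Since the indicial polynomial factors as (r - r_1)(r - r_2), D(n) = (r_1 + n - r_1)(r_1 + n - r_2) = n(n + 10/3).
Evaluating step by step (a_0 = 1):
  n = 1: D(1) = 1(1 + 10/3) = 13/3; numerator = 2(1) = 2; a_1 = (2)/(13/3) = 6/13
  n = 2: D(2) = 2(2 + 10/3) = 32/3; numerator = 2(6/13) - 2(1) = -14/13; a_2 = (-14/13)/(32/3) = -21/208
  n = 3: D(3) = 3(3 + 10/3) = 19; numerator = 2(-21/208) - 2(6/13) = -9/8; a_3 = (-9/8)/(19) = -9/152
  n = 4: D(4) = 4(4 + 10/3) = 88/3; numerator = 2(-9/152) - 2(-21/208) = 165/1976; a_4 = (165/1976)/(88/3) = 45/15808
  n = 5: D(5) = 5(5 + 10/3) = 125/3; numerator = 2(45/15808) - 2(-9/152) = 981/7904; a_5 = (981/7904)/(125/3) = 2943/988000

r = 2; a_0 = 1; a_1 = 6/13; a_2 = -21/208; a_3 = -9/152; a_4 = 45/15808; a_5 = 2943/988000


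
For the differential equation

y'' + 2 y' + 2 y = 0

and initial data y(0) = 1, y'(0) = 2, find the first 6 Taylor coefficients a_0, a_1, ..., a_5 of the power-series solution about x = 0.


Ansatz: y(x) = sum_{n>=0} a_n x^n, so y'(x) = sum_{n>=1} n a_n x^(n-1) and y''(x) = sum_{n>=2} n(n-1) a_n x^(n-2).
Substitute into P(x) y'' + Q(x) y' + R(x) y = 0 with P(x) = 1, Q(x) = 2, R(x) = 2, and match powers of x.
Initial conditions: a_0 = 1, a_1 = 2.
Setting the coefficient of each power of x to zero and solving order by order (substituting the coefficients already found):
  x^0: 2 a_2 + 2 a_1 + 2 a_0 = 0  ->  2 a_2 = -2 a_1 - 2 a_0 = -6  ->  a_2 = -3
  x^1: 6 a_3 + 4 a_2 + 2 a_1 = 0  ->  6 a_3 = -4 a_2 - 2 a_1 = 8  ->  a_3 = 4/3
  x^2: 12 a_4 + 6 a_3 + 2 a_2 = 0  ->  12 a_4 = -6 a_3 - 2 a_2 = -2  ->  a_4 = -1/6
  x^3: 20 a_5 + 8 a_4 + 2 a_3 = 0  ->  20 a_5 = -8 a_4 - 2 a_3 = -4/3  ->  a_5 = -1/15
Truncated series: y(x) = 1 + 2 x - 3 x^2 + (4/3) x^3 - (1/6) x^4 - (1/15) x^5 + O(x^6).

a_0 = 1; a_1 = 2; a_2 = -3; a_3 = 4/3; a_4 = -1/6; a_5 = -1/15


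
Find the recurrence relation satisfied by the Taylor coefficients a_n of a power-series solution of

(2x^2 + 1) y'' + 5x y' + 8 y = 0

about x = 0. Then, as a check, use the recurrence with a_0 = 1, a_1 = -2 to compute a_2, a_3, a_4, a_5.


Substitute y = sum_n a_n x^n.
(1 + 2 x^2) y'' contributes (n+2)(n+1) a_{n+2} + 2 n(n-1) a_n at x^n.
5 x y'(x) contributes 5 n a_n at x^n.
8 y(x) contributes 8 a_n at x^n.
Matching x^n: (n+2)(n+1) a_{n+2} + (2 n(n-1) + 5 n + 8) a_n = 0.
Thus a_{n+2} = (-2 n(n-1) - 5 n - 8) / ((n+1)(n+2)) * a_n.

Check with a_0 = 1, a_1 = -2 (apply the recurrence for n = 0, 1, 2, 3): a_0 = 1, a_1 = -2, a_2 = -4, a_3 = 13/3, a_4 = 22/3, a_5 = -91/12.

a_(n+2) = (-2 n(n-1) - 5 n - 8) / ((n+1)(n+2)) * a_n; check: a_0 = 1, a_1 = -2, a_2 = -4, a_3 = 13/3, a_4 = 22/3, a_5 = -91/12


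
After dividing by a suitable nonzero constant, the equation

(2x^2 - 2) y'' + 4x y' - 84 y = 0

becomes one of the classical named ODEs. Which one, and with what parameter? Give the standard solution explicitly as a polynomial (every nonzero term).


All three coefficients share the factor -2; dividing through by -2 gives  (1 - x^2) y'' - 2x y' + 42 y = 0.
This matches the Legendre equation (1 - x^2) y'' - 2x y' + n(n+1) y = 0 (note the -2x y' term) with n(n+1) = 42, so n = 6; the polynomial solution is P_6(x).
With y = sum_k a_k x^k, matching x^k gives (k+2)(k+1) a_{k+2} = [k(k+1) - n(n+1)] a_k = (k - 6)(k + 7) a_k. The right side vanishes at k = 6, so the series with the parity of 6 terminates at degree 6.
Standard normalization (P_n(1) = 1): leading coefficient (2n)!/(2^n (n!)^2) = 479001600/(64*518400) = 231/16, so a_6 = 231/16. Work downward with a_k = (k+1)(k+2) a_{k+2} / ((k - 6)(k + 7)):
  a_4 = (5)(6)(231/16) / ((4 - 6)(4 + 7)) = (3465/8)/(-22) = -315/16
  a_2 = (3)(4)(-315/16) / ((2 - 6)(2 + 7)) = (-945/4)/(-36) = 105/16
  a_0 = (1)(2)(105/16) / ((0 - 6)(0 + 7)) = (105/8)/(-42) = -5/16
Hence P_6(x) = 231 x^6/16 - 315 x^4/16 + 105 x^2/16 - 5/16.

P_6(x); series = 231 x^6/16 - 315 x^4/16 + 105 x^2/16 - 5/16


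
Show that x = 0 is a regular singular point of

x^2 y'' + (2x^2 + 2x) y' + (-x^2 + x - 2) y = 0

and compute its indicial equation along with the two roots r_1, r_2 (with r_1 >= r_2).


Divide by x^2 to reach normal form y'' + P_1(x) y' + P_2(x) y = 0 with P_1(x) = 2 + 2/x and P_2(x) = -1 + 1/x - 2/x^2.
x = 0 is a singular point because the y'-coefficient 2 + 2/x has a pole at x = 0 and the y-coefficient -1 + 1/x - 2/x^2 has a pole at x = 0.
It is a regular singular point because x P_1(x) = p(x) = 2x + 2 and x^2 P_2(x) = q(x) = -x^2 + x - 2 are polynomials, hence analytic at x = 0.
p(0) = 2,  q(0) = -2.
Indicial equation: r(r-1) + p(0) r + q(0) = 0, i.e. r^2 + (p(0) - 1) r + q(0) = 0, i.e. r^2 + 1 r - 2 = 0.
Discriminant: (1)^2 - 4(-2) = 9, so r = (-1 ± 3)/2.
Solving: r_1 = 1, r_2 = -2.

indicial: r^2 + 1 r - 2 = 0; roots r_1 = 1, r_2 = -2


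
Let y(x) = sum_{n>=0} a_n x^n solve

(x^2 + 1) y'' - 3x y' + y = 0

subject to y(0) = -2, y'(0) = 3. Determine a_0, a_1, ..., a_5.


Ansatz: y(x) = sum_{n>=0} a_n x^n, so y'(x) = sum_{n>=1} n a_n x^(n-1) and y''(x) = sum_{n>=2} n(n-1) a_n x^(n-2).
Substitute into P(x) y'' + Q(x) y' + R(x) y = 0 with P(x) = x^2 + 1, Q(x) = -3x, R(x) = 1, and match powers of x.
Initial conditions: a_0 = -2, a_1 = 3.
Setting the coefficient of each power of x to zero and solving order by order (substituting the coefficients already found):
  x^0: 2 a_2 + a_0 = 0  ->  2 a_2 = -a_0 = 2  ->  a_2 = 1
  x^1: 6 a_3 - 2 a_1 = 0  ->  6 a_3 = 2 a_1 = 6  ->  a_3 = 1
  x^2: 12 a_4 - 3 a_2 = 0  ->  12 a_4 = 3 a_2 = 3  ->  a_4 = 1/4
  x^3: 20 a_5 - 2 a_3 = 0  ->  20 a_5 = 2 a_3 = 2  ->  a_5 = 1/10
Truncated series: y(x) = -2 + 3 x + x^2 + x^3 + (1/4) x^4 + (1/10) x^5 + O(x^6).

a_0 = -2; a_1 = 3; a_2 = 1; a_3 = 1; a_4 = 1/4; a_5 = 1/10


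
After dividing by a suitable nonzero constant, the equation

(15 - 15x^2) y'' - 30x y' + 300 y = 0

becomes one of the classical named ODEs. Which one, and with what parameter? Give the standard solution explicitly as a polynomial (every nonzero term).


All three coefficients share the factor 15; dividing through by 15 gives  (1 - x^2) y'' - 2x y' + 20 y = 0.
This matches the Legendre equation (1 - x^2) y'' - 2x y' + n(n+1) y = 0 (note the -2x y' term) with n(n+1) = 20, so n = 4; the polynomial solution is P_4(x).
With y = sum_k a_k x^k, matching x^k gives (k+2)(k+1) a_{k+2} = [k(k+1) - n(n+1)] a_k = (k - 4)(k + 5) a_k. The right side vanishes at k = 4, so the series with the parity of 4 terminates at degree 4.
Standard normalization (P_n(1) = 1): leading coefficient (2n)!/(2^n (n!)^2) = 40320/(16*576) = 35/8, so a_4 = 35/8. Work downward with a_k = (k+1)(k+2) a_{k+2} / ((k - 4)(k + 5)):
  a_2 = (3)(4)(35/8) / ((2 - 4)(2 + 5)) = (105/2)/(-14) = -15/4
  a_0 = (1)(2)(-15/4) / ((0 - 4)(0 + 5)) = (-15/2)/(-20) = 3/8
Hence P_4(x) = 35 x^4/8 - 15 x^2/4 + 3/8.

P_4(x); series = 35 x^4/8 - 15 x^2/4 + 3/8


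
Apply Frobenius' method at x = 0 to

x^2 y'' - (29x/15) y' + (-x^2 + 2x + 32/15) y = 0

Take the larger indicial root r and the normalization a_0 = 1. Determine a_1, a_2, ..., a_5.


Write in Frobenius form y'' + (p(x)/x) y' + (q(x)/x^2) y = 0:
  p(x) = -29/15,  q(x) = -x^2 + 2x + 32/15.
Indicial equation: r(r-1) + (-29/15) r + (32/15) = 0 -> roots r_1 = 8/5, r_2 = 4/3.
Take r = r_1 = 8/5. Let y(x) = x^r sum_{n>=0} a_n x^n with a_0 = 1.
Substitute y = x^r sum a_n x^n and match x^{r+n}. The recurrence is
  D(n) a_n + 2 a_{n-1} - 1 a_{n-2} = 0,  where D(n) = (r+n)(r+n-1) + (-29/15)(r+n) + (32/15).
  a_n = [-2 a_{n-1} + 1 a_{n-2}] / D(n).
Since the indicial polynomial factors as (r - r_1)(r - r_2), D(n) = (r_1 + n - r_1)(r_1 + n - r_2) = n(n + 4/15).
Evaluating step by step (a_0 = 1):
  n = 1: D(1) = 1(1 + 4/15) = 19/15; numerator = -2(1) = -2; a_1 = (-2)/(19/15) = -30/19
  n = 2: D(2) = 2(2 + 4/15) = 68/15; numerator = -2(-30/19) + 1(1) = 79/19; a_2 = (79/19)/(68/15) = 1185/1292
  n = 3: D(3) = 3(3 + 4/15) = 49/5; numerator = -2(1185/1292) + 1(-30/19) = -2205/646; a_3 = (-2205/646)/(49/5) = -225/646
  n = 4: D(4) = 4(4 + 4/15) = 256/15; numerator = -2(-225/646) + 1(1185/1292) = 2085/1292; a_4 = (2085/1292)/(256/15) = 31275/330752
  n = 5: D(5) = 5(5 + 4/15) = 79/3; numerator = -2(31275/330752) + 1(-225/646) = -88875/165376; a_5 = (-88875/165376)/(79/3) = -3375/165376

r = 8/5; a_0 = 1; a_1 = -30/19; a_2 = 1185/1292; a_3 = -225/646; a_4 = 31275/330752; a_5 = -3375/165376


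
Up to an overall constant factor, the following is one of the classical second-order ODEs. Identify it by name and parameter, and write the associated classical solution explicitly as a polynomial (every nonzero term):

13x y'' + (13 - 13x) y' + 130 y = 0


All three coefficients share the factor 13; dividing through by 13 gives  x y'' + (1 - x) y' + 10 y = 0.
This matches the Laguerre equation x y'' + (1 - x) y' + n y = 0 with n = 10; the polynomial solution is L_10(x).
With y = sum_k a_k x^k, matching x^k gives (k+1)k a_{k+1} + (k+1) a_{k+1} - k a_k + n a_k = 0, i.e. (k+1)^2 a_{k+1} = (k - n) a_k = (k - 10) a_k. The right side vanishes at k = 10, so the series terminates at degree 10.
Standard normalization L_n(0) = 1 gives a_0 = 1. Work upward with a_{k+1} = (k - 10) a_k / (k+1)^2:
  a_1 = (0 - 10)(1) / 1^2 = -10/1 = -10
  a_2 = (1 - 10)(-10) / 2^2 = 90/4 = 45/2
  a_3 = (2 - 10)(45/2) / 3^2 = -180/9 = -20
  a_4 = (3 - 10)(-20) / 4^2 = 140/16 = 35/4
  a_5 = (4 - 10)(35/4) / 5^2 = (-105/2)/25 = -21/10
  a_6 = (5 - 10)(-21/10) / 6^2 = (21/2)/36 = 7/24
  a_7 = (6 - 10)(7/24) / 7^2 = (-7/6)/49 = -1/42
  a_8 = (7 - 10)(-1/42) / 8^2 = (1/14)/64 = 1/896
  a_9 = (8 - 10)(1/896) / 9^2 = (-1/448)/81 = -1/36288
  a_10 = (9 - 10)(-1/36288) / 10^2 = (1/36288)/100 = 1/3628800
Hence L_10(x) = x^10/3628800 - x^9/36288 + x^8/896 - x^7/42 + 7 x^6/24 - 21 x^5/10 + 35 x^4/4 - 20 x^3 + 45 x^2/2 - 10 x + 1.

L_10(x); series = x^10/3628800 - x^9/36288 + x^8/896 - x^7/42 + 7 x^6/24 - 21 x^5/10 + 35 x^4/4 - 20 x^3 + 45 x^2/2 - 10 x + 1


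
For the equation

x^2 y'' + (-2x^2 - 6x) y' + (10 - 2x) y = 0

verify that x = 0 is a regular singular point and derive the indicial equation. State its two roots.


Divide by x^2 to reach normal form y'' + P_1(x) y' + P_2(x) y = 0 with P_1(x) = -2 - 6/x and P_2(x) = -2/x + 10/x^2.
x = 0 is a singular point because the y'-coefficient -2 - 6/x has a pole at x = 0 and the y-coefficient -2/x + 10/x^2 has a pole at x = 0.
It is a regular singular point because x P_1(x) = p(x) = -2x - 6 and x^2 P_2(x) = q(x) = 10 - 2x are polynomials, hence analytic at x = 0.
p(0) = -6,  q(0) = 10.
Indicial equation: r(r-1) + p(0) r + q(0) = 0, i.e. r^2 + (p(0) - 1) r + q(0) = 0, i.e. r^2 - 7 r + 10 = 0.
Discriminant: (-7)^2 - 4(10) = 9, so r = (7 ± 3)/2.
Solving: r_1 = 5, r_2 = 2.

indicial: r^2 - 7 r + 10 = 0; roots r_1 = 5, r_2 = 2


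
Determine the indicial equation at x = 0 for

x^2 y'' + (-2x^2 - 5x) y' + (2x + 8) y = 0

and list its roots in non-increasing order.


Divide by x^2 to reach normal form y'' + P_1(x) y' + P_2(x) y = 0 with P_1(x) = -2 - 5/x and P_2(x) = 2/x + 8/x^2.
x = 0 is a singular point because the y'-coefficient -2 - 5/x has a pole at x = 0 and the y-coefficient 2/x + 8/x^2 has a pole at x = 0.
It is a regular singular point because x P_1(x) = p(x) = -2x - 5 and x^2 P_2(x) = q(x) = 2x + 8 are polynomials, hence analytic at x = 0.
p(0) = -5,  q(0) = 8.
Indicial equation: r(r-1) + p(0) r + q(0) = 0, i.e. r^2 + (p(0) - 1) r + q(0) = 0, i.e. r^2 - 6 r + 8 = 0.
Discriminant: (-6)^2 - 4(8) = 4, so r = (6 ± 2)/2.
Solving: r_1 = 4, r_2 = 2.

indicial: r^2 - 6 r + 8 = 0; roots r_1 = 4, r_2 = 2


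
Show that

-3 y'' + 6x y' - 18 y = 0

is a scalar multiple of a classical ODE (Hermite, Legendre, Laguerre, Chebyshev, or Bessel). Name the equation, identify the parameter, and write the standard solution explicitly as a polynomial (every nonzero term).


All three coefficients share the factor -3; dividing through by -3 gives  y'' - 2x y' + 6 y = 0.
This matches the Hermite equation y'' - 2x y' + 2n y = 0 with 2n = 6, so n = 3; the polynomial solution is H_3(x).
With y = sum_k a_k x^k, matching x^k gives (k+2)(k+1) a_{k+2} = 2(k - n) a_k = 2(k - 3) a_k. The right side vanishes at k = 3, so the series with the parity of 3 terminates at degree 3.
Standard normalization: leading coefficient of H_n is 2^n, so a_3 = 2^3 = 8. Work downward with a_k = (k+1)(k+2) a_{k+2} / (2(k - n)):
  a_1 = (2)(3)(8) / (2(1 - 3)) = 48/(-4) = -12
Hence H_3(x) = 8 x^3 - 12 x.

H_3(x); series = 8 x^3 - 12 x


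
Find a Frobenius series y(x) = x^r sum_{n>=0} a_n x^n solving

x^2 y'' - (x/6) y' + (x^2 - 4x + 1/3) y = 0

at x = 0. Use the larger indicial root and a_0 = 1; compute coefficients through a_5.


Write in Frobenius form y'' + (p(x)/x) y' + (q(x)/x^2) y = 0:
  p(x) = -1/6,  q(x) = x^2 - 4x + 1/3.
Indicial equation: r(r-1) + (-1/6) r + (1/3) = 0 -> roots r_1 = 2/3, r_2 = 1/2.
Take r = r_1 = 2/3. Let y(x) = x^r sum_{n>=0} a_n x^n with a_0 = 1.
Substitute y = x^r sum a_n x^n and match x^{r+n}. The recurrence is
  D(n) a_n - 4 a_{n-1} + 1 a_{n-2} = 0,  where D(n) = (r+n)(r+n-1) + (-1/6)(r+n) + (1/3).
  a_n = [4 a_{n-1} - 1 a_{n-2}] / D(n).
Since the indicial polynomial factors as (r - r_1)(r - r_2), D(n) = (r_1 + n - r_1)(r_1 + n - r_2) = n(n + 1/6).
Evaluating step by step (a_0 = 1):
  n = 1: D(1) = 1(1 + 1/6) = 7/6; numerator = 4(1) = 4; a_1 = (4)/(7/6) = 24/7
  n = 2: D(2) = 2(2 + 1/6) = 13/3; numerator = 4(24/7) - 1(1) = 89/7; a_2 = (89/7)/(13/3) = 267/91
  n = 3: D(3) = 3(3 + 1/6) = 19/2; numerator = 4(267/91) - 1(24/7) = 108/13; a_3 = (108/13)/(19/2) = 216/247
  n = 4: D(4) = 4(4 + 1/6) = 50/3; numerator = 4(216/247) - 1(267/91) = 75/133; a_4 = (75/133)/(50/3) = 9/266
  n = 5: D(5) = 5(5 + 1/6) = 155/6; numerator = 4(9/266) - 1(216/247) = -1278/1729; a_5 = (-1278/1729)/(155/6) = -7668/267995

r = 2/3; a_0 = 1; a_1 = 24/7; a_2 = 267/91; a_3 = 216/247; a_4 = 9/266; a_5 = -7668/267995


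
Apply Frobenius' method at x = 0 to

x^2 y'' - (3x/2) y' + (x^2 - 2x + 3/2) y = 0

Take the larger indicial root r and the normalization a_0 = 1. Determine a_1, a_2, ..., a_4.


Write in Frobenius form y'' + (p(x)/x) y' + (q(x)/x^2) y = 0:
  p(x) = -3/2,  q(x) = x^2 - 2x + 3/2.
Indicial equation: r(r-1) + (-3/2) r + (3/2) = 0 -> roots r_1 = 3/2, r_2 = 1.
Take r = r_1 = 3/2. Let y(x) = x^r sum_{n>=0} a_n x^n with a_0 = 1.
Substitute y = x^r sum a_n x^n and match x^{r+n}. The recurrence is
  D(n) a_n - 2 a_{n-1} + 1 a_{n-2} = 0,  where D(n) = (r+n)(r+n-1) + (-3/2)(r+n) + (3/2).
  a_n = [2 a_{n-1} - 1 a_{n-2}] / D(n).
Since the indicial polynomial factors as (r - r_1)(r - r_2), D(n) = (r_1 + n - r_1)(r_1 + n - r_2) = n(n + 1/2).
Evaluating step by step (a_0 = 1):
  n = 1: D(1) = 1(1 + 1/2) = 3/2; numerator = 2(1) = 2; a_1 = (2)/(3/2) = 4/3
  n = 2: D(2) = 2(2 + 1/2) = 5; numerator = 2(4/3) - 1(1) = 5/3; a_2 = (5/3)/(5) = 1/3
  n = 3: D(3) = 3(3 + 1/2) = 21/2; numerator = 2(1/3) - 1(4/3) = -2/3; a_3 = (-2/3)/(21/2) = -4/63
  n = 4: D(4) = 4(4 + 1/2) = 18; numerator = 2(-4/63) - 1(1/3) = -29/63; a_4 = (-29/63)/(18) = -29/1134

r = 3/2; a_0 = 1; a_1 = 4/3; a_2 = 1/3; a_3 = -4/63; a_4 = -29/1134


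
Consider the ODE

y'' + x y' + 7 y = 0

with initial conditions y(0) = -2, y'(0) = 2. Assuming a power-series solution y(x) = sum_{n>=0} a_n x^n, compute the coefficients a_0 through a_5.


Ansatz: y(x) = sum_{n>=0} a_n x^n, so y'(x) = sum_{n>=1} n a_n x^(n-1) and y''(x) = sum_{n>=2} n(n-1) a_n x^(n-2).
Substitute into P(x) y'' + Q(x) y' + R(x) y = 0 with P(x) = 1, Q(x) = x, R(x) = 7, and match powers of x.
Initial conditions: a_0 = -2, a_1 = 2.
Setting the coefficient of each power of x to zero and solving order by order (substituting the coefficients already found):
  x^0: 2 a_2 + 7 a_0 = 0  ->  2 a_2 = -7 a_0 = 14  ->  a_2 = 7
  x^1: 6 a_3 + 8 a_1 = 0  ->  6 a_3 = -8 a_1 = -16  ->  a_3 = -8/3
  x^2: 12 a_4 + 9 a_2 = 0  ->  12 a_4 = -9 a_2 = -63  ->  a_4 = -21/4
  x^3: 20 a_5 + 10 a_3 = 0  ->  20 a_5 = -10 a_3 = 80/3  ->  a_5 = 4/3
Truncated series: y(x) = -2 + 2 x + 7 x^2 - (8/3) x^3 - (21/4) x^4 + (4/3) x^5 + O(x^6).

a_0 = -2; a_1 = 2; a_2 = 7; a_3 = -8/3; a_4 = -21/4; a_5 = 4/3


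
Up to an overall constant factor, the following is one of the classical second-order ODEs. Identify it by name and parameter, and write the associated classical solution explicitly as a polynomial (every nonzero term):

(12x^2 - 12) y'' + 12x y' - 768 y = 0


All three coefficients share the factor -12; dividing through by -12 gives  (1 - x^2) y'' - x y' + 64 y = 0.
This matches the Chebyshev equation (1 - x^2) y'' - x y' + n^2 y = 0 (note the -x y' term, not -2x y') with n^2 = 64, so n = 8; the polynomial solution is T_8(x).
With y = sum_k a_k x^k, matching x^k gives (k+2)(k+1) a_{k+2} = (k^2 - n^2) a_k = (k - 8)(k + 8) a_k. The right side vanishes at k = 8, so the series with the parity of 8 terminates at degree 8.
Standard normalization: leading coefficient of T_n is 2^(n-1), so a_8 = 2^7 = 128. Work downward with a_k = (k+1)(k+2) a_{k+2} / ((k - 8)(k + 8)):
  a_6 = (7)(8)(128) / ((6 - 8)(6 + 8)) = 7168/(-28) = -256
  a_4 = (5)(6)(-256) / ((4 - 8)(4 + 8)) = -7680/(-48) = 160
  a_2 = (3)(4)(160) / ((2 - 8)(2 + 8)) = 1920/(-60) = -32
  a_0 = (1)(2)(-32) / ((0 - 8)(0 + 8)) = -64/(-64) = 1
Hence T_8(x) = 128 x^8 - 256 x^6 + 160 x^4 - 32 x^2 + 1.

T_8(x); series = 128 x^8 - 256 x^6 + 160 x^4 - 32 x^2 + 1


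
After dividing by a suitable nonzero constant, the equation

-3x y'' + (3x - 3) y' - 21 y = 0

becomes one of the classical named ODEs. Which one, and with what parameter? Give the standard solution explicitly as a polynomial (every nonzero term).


All three coefficients share the factor -3; dividing through by -3 gives  x y'' + (1 - x) y' + 7 y = 0.
This matches the Laguerre equation x y'' + (1 - x) y' + n y = 0 with n = 7; the polynomial solution is L_7(x).
With y = sum_k a_k x^k, matching x^k gives (k+1)k a_{k+1} + (k+1) a_{k+1} - k a_k + n a_k = 0, i.e. (k+1)^2 a_{k+1} = (k - n) a_k = (k - 7) a_k. The right side vanishes at k = 7, so the series terminates at degree 7.
Standard normalization L_n(0) = 1 gives a_0 = 1. Work upward with a_{k+1} = (k - 7) a_k / (k+1)^2:
  a_1 = (0 - 7)(1) / 1^2 = -7/1 = -7
  a_2 = (1 - 7)(-7) / 2^2 = 42/4 = 21/2
  a_3 = (2 - 7)(21/2) / 3^2 = (-105/2)/9 = -35/6
  a_4 = (3 - 7)(-35/6) / 4^2 = (70/3)/16 = 35/24
  a_5 = (4 - 7)(35/24) / 5^2 = (-35/8)/25 = -7/40
  a_6 = (5 - 7)(-7/40) / 6^2 = (7/20)/36 = 7/720
  a_7 = (6 - 7)(7/720) / 7^2 = (-7/720)/49 = -1/5040
Hence L_7(x) = -x^7/5040 + 7 x^6/720 - 7 x^5/40 + 35 x^4/24 - 35 x^3/6 + 21 x^2/2 - 7 x + 1.

L_7(x); series = -x^7/5040 + 7 x^6/720 - 7 x^5/40 + 35 x^4/24 - 35 x^3/6 + 21 x^2/2 - 7 x + 1


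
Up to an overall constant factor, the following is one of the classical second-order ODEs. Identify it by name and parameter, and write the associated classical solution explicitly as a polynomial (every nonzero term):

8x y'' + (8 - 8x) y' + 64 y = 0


All three coefficients share the factor 8; dividing through by 8 gives  x y'' + (1 - x) y' + 8 y = 0.
This matches the Laguerre equation x y'' + (1 - x) y' + n y = 0 with n = 8; the polynomial solution is L_8(x).
With y = sum_k a_k x^k, matching x^k gives (k+1)k a_{k+1} + (k+1) a_{k+1} - k a_k + n a_k = 0, i.e. (k+1)^2 a_{k+1} = (k - n) a_k = (k - 8) a_k. The right side vanishes at k = 8, so the series terminates at degree 8.
Standard normalization L_n(0) = 1 gives a_0 = 1. Work upward with a_{k+1} = (k - 8) a_k / (k+1)^2:
  a_1 = (0 - 8)(1) / 1^2 = -8/1 = -8
  a_2 = (1 - 8)(-8) / 2^2 = 56/4 = 14
  a_3 = (2 - 8)(14) / 3^2 = -84/9 = -28/3
  a_4 = (3 - 8)(-28/3) / 4^2 = (140/3)/16 = 35/12
  a_5 = (4 - 8)(35/12) / 5^2 = (-35/3)/25 = -7/15
  a_6 = (5 - 8)(-7/15) / 6^2 = (7/5)/36 = 7/180
  a_7 = (6 - 8)(7/180) / 7^2 = (-7/90)/49 = -1/630
  a_8 = (7 - 8)(-1/630) / 8^2 = (1/630)/64 = 1/40320
Hence L_8(x) = x^8/40320 - x^7/630 + 7 x^6/180 - 7 x^5/15 + 35 x^4/12 - 28 x^3/3 + 14 x^2 - 8 x + 1.

L_8(x); series = x^8/40320 - x^7/630 + 7 x^6/180 - 7 x^5/15 + 35 x^4/12 - 28 x^3/3 + 14 x^2 - 8 x + 1


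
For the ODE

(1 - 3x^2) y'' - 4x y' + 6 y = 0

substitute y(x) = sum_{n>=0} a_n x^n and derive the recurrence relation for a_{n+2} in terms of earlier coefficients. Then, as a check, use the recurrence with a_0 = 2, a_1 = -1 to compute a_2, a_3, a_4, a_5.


Substitute y = sum_n a_n x^n.
(1 - 3 x^2) y'' contributes (n+2)(n+1) a_{n+2} - 3 n(n-1) a_n at x^n.
-4 x y'(x) contributes -4 n a_n at x^n.
6 y(x) contributes 6 a_n at x^n.
Matching x^n: (n+2)(n+1) a_{n+2} + (-3 n(n-1) - 4 n + 6) a_n = 0.
Thus a_{n+2} = (3 n(n-1) + 4 n - 6) / ((n+1)(n+2)) * a_n.

Check with a_0 = 2, a_1 = -1 (apply the recurrence for n = 0, 1, 2, 3): a_0 = 2, a_1 = -1, a_2 = -6, a_3 = 1/3, a_4 = -4, a_5 = 2/5.

a_(n+2) = (3 n(n-1) + 4 n - 6) / ((n+1)(n+2)) * a_n; check: a_0 = 2, a_1 = -1, a_2 = -6, a_3 = 1/3, a_4 = -4, a_5 = 2/5


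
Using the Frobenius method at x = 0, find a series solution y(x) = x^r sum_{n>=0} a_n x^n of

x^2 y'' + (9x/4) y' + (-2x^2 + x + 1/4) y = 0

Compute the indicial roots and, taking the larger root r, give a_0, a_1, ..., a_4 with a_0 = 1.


Write in Frobenius form y'' + (p(x)/x) y' + (q(x)/x^2) y = 0:
  p(x) = 9/4,  q(x) = -2x^2 + x + 1/4.
Indicial equation: r(r-1) + (9/4) r + (1/4) = 0 -> roots r_1 = -1/4, r_2 = -1.
Take r = r_1 = -1/4. Let y(x) = x^r sum_{n>=0} a_n x^n with a_0 = 1.
Substitute y = x^r sum a_n x^n and match x^{r+n}. The recurrence is
  D(n) a_n + 1 a_{n-1} - 2 a_{n-2} = 0,  where D(n) = (r+n)(r+n-1) + (9/4)(r+n) + (1/4).
  a_n = [-1 a_{n-1} + 2 a_{n-2}] / D(n).
Since the indicial polynomial factors as (r - r_1)(r - r_2), D(n) = (r_1 + n - r_1)(r_1 + n - r_2) = n(n + 3/4).
Evaluating step by step (a_0 = 1):
  n = 1: D(1) = 1(1 + 3/4) = 7/4; numerator = -1(1) = -1; a_1 = (-1)/(7/4) = -4/7
  n = 2: D(2) = 2(2 + 3/4) = 11/2; numerator = -1(-4/7) + 2(1) = 18/7; a_2 = (18/7)/(11/2) = 36/77
  n = 3: D(3) = 3(3 + 3/4) = 45/4; numerator = -1(36/77) + 2(-4/7) = -124/77; a_3 = (-124/77)/(45/4) = -496/3465
  n = 4: D(4) = 4(4 + 3/4) = 19; numerator = -1(-496/3465) + 2(36/77) = 3736/3465; a_4 = (3736/3465)/(19) = 3736/65835

r = -1/4; a_0 = 1; a_1 = -4/7; a_2 = 36/77; a_3 = -496/3465; a_4 = 3736/65835


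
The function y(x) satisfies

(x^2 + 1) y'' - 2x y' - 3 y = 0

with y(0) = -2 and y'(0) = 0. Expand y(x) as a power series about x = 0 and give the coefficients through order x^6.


Ansatz: y(x) = sum_{n>=0} a_n x^n, so y'(x) = sum_{n>=1} n a_n x^(n-1) and y''(x) = sum_{n>=2} n(n-1) a_n x^(n-2).
Substitute into P(x) y'' + Q(x) y' + R(x) y = 0 with P(x) = x^2 + 1, Q(x) = -2x, R(x) = -3, and match powers of x.
Initial conditions: a_0 = -2, a_1 = 0.
Setting the coefficient of each power of x to zero and solving order by order (substituting the coefficients already found):
  x^0: 2 a_2 - 3 a_0 = 0  ->  2 a_2 = 3 a_0 = -6  ->  a_2 = -3
  x^1: 6 a_3 - 5 a_1 = 0  ->  6 a_3 = 5 a_1 = 0  ->  a_3 = 0
  x^2: 12 a_4 - 5 a_2 = 0  ->  12 a_4 = 5 a_2 = -15  ->  a_4 = -5/4
  x^3: 20 a_5 - 3 a_3 = 0  ->  20 a_5 = 3 a_3 = 0  ->  a_5 = 0
  x^4: 30 a_6 + a_4 = 0  ->  30 a_6 = -a_4 = 5/4  ->  a_6 = 1/24
Truncated series: y(x) = -2 - 3 x^2 - (5/4) x^4 + (1/24) x^6 + O(x^7).

a_0 = -2; a_1 = 0; a_2 = -3; a_3 = 0; a_4 = -5/4; a_5 = 0; a_6 = 1/24


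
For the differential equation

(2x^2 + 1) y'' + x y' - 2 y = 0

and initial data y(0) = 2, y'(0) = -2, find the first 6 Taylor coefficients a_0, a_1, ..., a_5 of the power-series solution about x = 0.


Ansatz: y(x) = sum_{n>=0} a_n x^n, so y'(x) = sum_{n>=1} n a_n x^(n-1) and y''(x) = sum_{n>=2} n(n-1) a_n x^(n-2).
Substitute into P(x) y'' + Q(x) y' + R(x) y = 0 with P(x) = 2x^2 + 1, Q(x) = x, R(x) = -2, and match powers of x.
Initial conditions: a_0 = 2, a_1 = -2.
Setting the coefficient of each power of x to zero and solving order by order (substituting the coefficients already found):
  x^0: 2 a_2 - 2 a_0 = 0  ->  2 a_2 = 2 a_0 = 4  ->  a_2 = 2
  x^1: 6 a_3 - a_1 = 0  ->  6 a_3 = a_1 = -2  ->  a_3 = -1/3
  x^2: 12 a_4 + 4 a_2 = 0  ->  12 a_4 = -4 a_2 = -8  ->  a_4 = -2/3
  x^3: 20 a_5 + 13 a_3 = 0  ->  20 a_5 = -13 a_3 = 13/3  ->  a_5 = 13/60
Truncated series: y(x) = 2 - 2 x + 2 x^2 - (1/3) x^3 - (2/3) x^4 + (13/60) x^5 + O(x^6).

a_0 = 2; a_1 = -2; a_2 = 2; a_3 = -1/3; a_4 = -2/3; a_5 = 13/60


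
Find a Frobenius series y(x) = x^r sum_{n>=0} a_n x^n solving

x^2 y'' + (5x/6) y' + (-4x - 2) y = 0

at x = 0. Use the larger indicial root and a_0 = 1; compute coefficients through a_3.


Write in Frobenius form y'' + (p(x)/x) y' + (q(x)/x^2) y = 0:
  p(x) = 5/6,  q(x) = -4x - 2.
Indicial equation: r(r-1) + (5/6) r + (-2) = 0 -> roots r_1 = 3/2, r_2 = -4/3.
Take r = r_1 = 3/2. Let y(x) = x^r sum_{n>=0} a_n x^n with a_0 = 1.
Substitute y = x^r sum a_n x^n and match x^{r+n}. The recurrence is
  D(n) a_n - 4 a_{n-1} = 0,  where D(n) = (r+n)(r+n-1) + (5/6)(r+n) + (-2).
  a_n = 4 / D(n) * a_{n-1}.
Since the indicial polynomial factors as (r - r_1)(r - r_2), D(n) = (r_1 + n - r_1)(r_1 + n - r_2) = n(n + 17/6).
Evaluating step by step (a_0 = 1):
  n = 1: D(1) = 1(1 + 17/6) = 23/6; numerator = 4(1) = 4; a_1 = (4)/(23/6) = 24/23
  n = 2: D(2) = 2(2 + 17/6) = 29/3; numerator = 4(24/23) = 96/23; a_2 = (96/23)/(29/3) = 288/667
  n = 3: D(3) = 3(3 + 17/6) = 35/2; numerator = 4(288/667) = 1152/667; a_3 = (1152/667)/(35/2) = 2304/23345

r = 3/2; a_0 = 1; a_1 = 24/23; a_2 = 288/667; a_3 = 2304/23345
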